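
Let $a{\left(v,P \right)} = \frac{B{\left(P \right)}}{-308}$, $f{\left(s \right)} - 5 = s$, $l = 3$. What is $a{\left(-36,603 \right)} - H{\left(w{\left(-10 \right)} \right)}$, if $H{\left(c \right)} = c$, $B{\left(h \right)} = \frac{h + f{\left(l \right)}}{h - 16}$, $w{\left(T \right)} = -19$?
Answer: $\frac{3434513}{180796} \approx 18.997$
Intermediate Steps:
$f{\left(s \right)} = 5 + s$
$B{\left(h \right)} = \frac{8 + h}{-16 + h}$ ($B{\left(h \right)} = \frac{h + \left(5 + 3\right)}{h - 16} = \frac{h + 8}{-16 + h} = \frac{8 + h}{-16 + h}$)
$a{\left(v,P \right)} = - \frac{8 + P}{308 \left(-16 + P\right)}$ ($a{\left(v,P \right)} = \frac{\frac{1}{-16 + P} \left(8 + P\right)}{-308} = \frac{8 + P}{-16 + P} \left(- \frac{1}{308}\right) = - \frac{8 + P}{308 \left(-16 + P\right)}$)
$a{\left(-36,603 \right)} - H{\left(w{\left(-10 \right)} \right)} = \frac{-8 - 603}{308 \left(-16 + 603\right)} - -19 = \frac{-8 - 603}{308 \cdot 587} + 19 = \frac{1}{308} \cdot \frac{1}{587} \left(-611\right) + 19 = - \frac{611}{180796} + 19 = \frac{3434513}{180796}$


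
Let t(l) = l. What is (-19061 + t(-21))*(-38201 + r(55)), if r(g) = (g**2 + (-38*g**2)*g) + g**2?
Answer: 121254679882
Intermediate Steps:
r(g) = -38*g**3 + 2*g**2 (r(g) = (g**2 - 38*g**3) + g**2 = -38*g**3 + 2*g**2)
(-19061 + t(-21))*(-38201 + r(55)) = (-19061 - 21)*(-38201 + 55**2*(2 - 38*55)) = -19082*(-38201 + 3025*(2 - 2090)) = -19082*(-38201 + 3025*(-2088)) = -19082*(-38201 - 6316200) = -19082*(-6354401) = 121254679882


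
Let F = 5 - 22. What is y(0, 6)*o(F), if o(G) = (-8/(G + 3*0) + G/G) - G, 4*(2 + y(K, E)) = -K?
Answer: -628/17 ≈ -36.941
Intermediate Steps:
y(K, E) = -2 - K/4 (y(K, E) = -2 + (-K)/4 = -2 - K/4)
F = -17
o(G) = 1 - G - 8/G (o(G) = (-8/(G + 0) + 1) - G = (-8/G + 1) - G = (1 - 8/G) - G = 1 - G - 8/G)
y(0, 6)*o(F) = (-2 - ¼*0)*(1 - 1*(-17) - 8/(-17)) = (-2 + 0)*(1 + 17 - 8*(-1/17)) = -2*(1 + 17 + 8/17) = -2*314/17 = -628/17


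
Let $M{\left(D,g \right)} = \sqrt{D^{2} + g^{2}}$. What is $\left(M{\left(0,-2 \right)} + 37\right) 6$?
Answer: $234$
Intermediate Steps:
$\left(M{\left(0,-2 \right)} + 37\right) 6 = \left(\sqrt{0^{2} + \left(-2\right)^{2}} + 37\right) 6 = \left(\sqrt{0 + 4} + 37\right) 6 = \left(\sqrt{4} + 37\right) 6 = \left(2 + 37\right) 6 = 39 \cdot 6 = 234$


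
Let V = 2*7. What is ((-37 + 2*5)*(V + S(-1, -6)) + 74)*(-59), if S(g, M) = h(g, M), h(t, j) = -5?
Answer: 9971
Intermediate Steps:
S(g, M) = -5
V = 14
((-37 + 2*5)*(V + S(-1, -6)) + 74)*(-59) = ((-37 + 2*5)*(14 - 5) + 74)*(-59) = ((-37 + 10)*9 + 74)*(-59) = (-27*9 + 74)*(-59) = (-243 + 74)*(-59) = -169*(-59) = 9971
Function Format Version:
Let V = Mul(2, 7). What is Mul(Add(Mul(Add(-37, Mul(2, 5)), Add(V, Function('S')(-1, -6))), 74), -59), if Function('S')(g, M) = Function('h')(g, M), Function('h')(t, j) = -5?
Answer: 9971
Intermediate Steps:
Function('S')(g, M) = -5
V = 14
Mul(Add(Mul(Add(-37, Mul(2, 5)), Add(V, Function('S')(-1, -6))), 74), -59) = Mul(Add(Mul(Add(-37, Mul(2, 5)), Add(14, -5)), 74), -59) = Mul(Add(Mul(Add(-37, 10), 9), 74), -59) = Mul(Add(Mul(-27, 9), 74), -59) = Mul(Add(-243, 74), -59) = Mul(-169, -59) = 9971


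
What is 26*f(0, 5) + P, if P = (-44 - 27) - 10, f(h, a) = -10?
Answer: -341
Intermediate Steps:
P = -81 (P = -71 - 10 = -81)
26*f(0, 5) + P = 26*(-10) - 81 = -260 - 81 = -341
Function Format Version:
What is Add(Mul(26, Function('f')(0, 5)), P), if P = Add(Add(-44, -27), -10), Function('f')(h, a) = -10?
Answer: -341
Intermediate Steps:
P = -81 (P = Add(-71, -10) = -81)
Add(Mul(26, Function('f')(0, 5)), P) = Add(Mul(26, -10), -81) = Add(-260, -81) = -341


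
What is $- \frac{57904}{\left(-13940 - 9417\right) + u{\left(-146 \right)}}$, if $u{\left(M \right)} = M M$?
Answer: $\frac{57904}{2041} \approx 28.37$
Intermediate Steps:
$u{\left(M \right)} = M^{2}$
$- \frac{57904}{\left(-13940 - 9417\right) + u{\left(-146 \right)}} = - \frac{57904}{\left(-13940 - 9417\right) + \left(-146\right)^{2}} = - \frac{57904}{-23357 + 21316} = - \frac{57904}{-2041} = \left(-57904\right) \left(- \frac{1}{2041}\right) = \frac{57904}{2041}$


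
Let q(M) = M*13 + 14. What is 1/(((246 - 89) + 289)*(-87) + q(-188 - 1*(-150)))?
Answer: -1/39282 ≈ -2.5457e-5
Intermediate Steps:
q(M) = 14 + 13*M (q(M) = 13*M + 14 = 14 + 13*M)
1/(((246 - 89) + 289)*(-87) + q(-188 - 1*(-150))) = 1/(((246 - 89) + 289)*(-87) + (14 + 13*(-188 - 1*(-150)))) = 1/((157 + 289)*(-87) + (14 + 13*(-188 + 150))) = 1/(446*(-87) + (14 + 13*(-38))) = 1/(-38802 + (14 - 494)) = 1/(-38802 - 480) = 1/(-39282) = -1/39282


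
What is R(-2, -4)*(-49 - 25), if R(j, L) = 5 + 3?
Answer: -592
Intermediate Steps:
R(j, L) = 8
R(-2, -4)*(-49 - 25) = 8*(-49 - 25) = 8*(-74) = -592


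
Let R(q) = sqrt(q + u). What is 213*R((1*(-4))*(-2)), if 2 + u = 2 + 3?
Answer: 213*sqrt(11) ≈ 706.44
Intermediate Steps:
u = 3 (u = -2 + (2 + 3) = -2 + 5 = 3)
R(q) = sqrt(3 + q) (R(q) = sqrt(q + 3) = sqrt(3 + q))
213*R((1*(-4))*(-2)) = 213*sqrt(3 + (1*(-4))*(-2)) = 213*sqrt(3 - 4*(-2)) = 213*sqrt(3 + 8) = 213*sqrt(11)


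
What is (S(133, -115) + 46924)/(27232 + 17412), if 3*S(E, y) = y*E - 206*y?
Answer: 149167/133932 ≈ 1.1138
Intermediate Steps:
S(E, y) = -206*y/3 + E*y/3 (S(E, y) = (y*E - 206*y)/3 = (E*y - 206*y)/3 = (-206*y + E*y)/3 = -206*y/3 + E*y/3)
(S(133, -115) + 46924)/(27232 + 17412) = ((⅓)*(-115)*(-206 + 133) + 46924)/(27232 + 17412) = ((⅓)*(-115)*(-73) + 46924)/44644 = (8395/3 + 46924)*(1/44644) = (149167/3)*(1/44644) = 149167/133932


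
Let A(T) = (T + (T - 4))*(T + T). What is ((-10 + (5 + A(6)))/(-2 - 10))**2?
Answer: 8281/144 ≈ 57.507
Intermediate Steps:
A(T) = 2*T*(-4 + 2*T) (A(T) = (T + (-4 + T))*(2*T) = (-4 + 2*T)*(2*T) = 2*T*(-4 + 2*T))
((-10 + (5 + A(6)))/(-2 - 10))**2 = ((-10 + (5 + 4*6*(-2 + 6)))/(-2 - 10))**2 = ((-10 + (5 + 4*6*4))/(-12))**2 = ((-10 + (5 + 96))*(-1/12))**2 = ((-10 + 101)*(-1/12))**2 = (91*(-1/12))**2 = (-91/12)**2 = 8281/144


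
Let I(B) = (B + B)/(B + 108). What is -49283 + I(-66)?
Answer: -345003/7 ≈ -49286.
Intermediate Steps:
I(B) = 2*B/(108 + B) (I(B) = (2*B)/(108 + B) = 2*B/(108 + B))
-49283 + I(-66) = -49283 + 2*(-66)/(108 - 66) = -49283 + 2*(-66)/42 = -49283 + 2*(-66)*(1/42) = -49283 - 22/7 = -345003/7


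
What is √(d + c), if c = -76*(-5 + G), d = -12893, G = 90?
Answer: I*√19353 ≈ 139.11*I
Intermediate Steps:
c = -6460 (c = -76*(-5 + 90) = -76*85 = -6460)
√(d + c) = √(-12893 - 6460) = √(-19353) = I*√19353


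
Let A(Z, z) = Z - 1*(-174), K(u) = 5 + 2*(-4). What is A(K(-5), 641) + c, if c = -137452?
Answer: -137281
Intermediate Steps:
K(u) = -3 (K(u) = 5 - 8 = -3)
A(Z, z) = 174 + Z (A(Z, z) = Z + 174 = 174 + Z)
A(K(-5), 641) + c = (174 - 3) - 137452 = 171 - 137452 = -137281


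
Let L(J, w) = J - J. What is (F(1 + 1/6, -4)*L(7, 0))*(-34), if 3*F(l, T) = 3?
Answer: 0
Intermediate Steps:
L(J, w) = 0
F(l, T) = 1 (F(l, T) = (1/3)*3 = 1)
(F(1 + 1/6, -4)*L(7, 0))*(-34) = (1*0)*(-34) = 0*(-34) = 0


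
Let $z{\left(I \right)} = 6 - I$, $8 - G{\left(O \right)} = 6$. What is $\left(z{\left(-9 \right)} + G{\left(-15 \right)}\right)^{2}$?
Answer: $289$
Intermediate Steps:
$G{\left(O \right)} = 2$ ($G{\left(O \right)} = 8 - 6 = 2$)
$\left(z{\left(-9 \right)} + G{\left(-15 \right)}\right)^{2} = \left(\left(6 - -9\right) + 2\right)^{2} = \left(\left(6 + 9\right) + 2\right)^{2} = \left(15 + 2\right)^{2} = 17^{2} = 289$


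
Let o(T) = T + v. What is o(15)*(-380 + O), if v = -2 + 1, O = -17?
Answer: -5558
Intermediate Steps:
v = -1
o(T) = -1 + T (o(T) = T - 1 = -1 + T)
o(15)*(-380 + O) = (-1 + 15)*(-380 - 17) = 14*(-397) = -5558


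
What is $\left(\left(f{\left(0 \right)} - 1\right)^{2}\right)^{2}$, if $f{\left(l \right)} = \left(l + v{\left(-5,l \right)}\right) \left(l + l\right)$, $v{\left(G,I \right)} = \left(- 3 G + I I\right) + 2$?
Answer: $1$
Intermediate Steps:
$v{\left(G,I \right)} = 2 + I^{2} - 3 G$ ($v{\left(G,I \right)} = \left(- 3 G + I^{2}\right) + 2 = \left(I^{2} - 3 G\right) + 2 = 2 + I^{2} - 3 G$)
$f{\left(l \right)} = 2 l \left(17 + l + l^{2}\right)$ ($f{\left(l \right)} = \left(l + \left(2 + l^{2} - -15\right)\right) \left(l + l\right) = \left(l + \left(2 + l^{2} + 15\right)\right) 2 l = \left(l + \left(17 + l^{2}\right)\right) 2 l = \left(17 + l + l^{2}\right) 2 l = 2 l \left(17 + l + l^{2}\right)$)
$\left(\left(f{\left(0 \right)} - 1\right)^{2}\right)^{2} = \left(\left(2 \cdot 0 \left(17 + 0 + 0^{2}\right) - 1\right)^{2}\right)^{2} = \left(\left(2 \cdot 0 \left(17 + 0 + 0\right) - 1\right)^{2}\right)^{2} = \left(\left(2 \cdot 0 \cdot 17 - 1\right)^{2}\right)^{2} = \left(\left(0 - 1\right)^{2}\right)^{2} = \left(\left(-1\right)^{2}\right)^{2} = 1^{2} = 1$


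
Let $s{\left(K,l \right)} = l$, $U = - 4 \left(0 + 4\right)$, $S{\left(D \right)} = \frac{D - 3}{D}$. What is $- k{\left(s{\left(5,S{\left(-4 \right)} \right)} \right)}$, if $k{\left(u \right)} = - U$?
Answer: $-16$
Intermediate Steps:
$S{\left(D \right)} = \frac{-3 + D}{D}$
$U = -16$ ($U = \left(-4\right) 4 = -16$)
$k{\left(u \right)} = 16$ ($k{\left(u \right)} = \left(-1\right) \left(-16\right) = 16$)
$- k{\left(s{\left(5,S{\left(-4 \right)} \right)} \right)} = \left(-1\right) 16 = -16$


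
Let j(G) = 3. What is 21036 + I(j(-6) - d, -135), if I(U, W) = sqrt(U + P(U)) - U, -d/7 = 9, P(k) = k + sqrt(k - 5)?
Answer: 20970 + sqrt(132 + sqrt(61)) ≈ 20982.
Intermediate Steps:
P(k) = k + sqrt(-5 + k)
d = -63 (d = -7*9 = -63)
I(U, W) = sqrt(sqrt(-5 + U) + 2*U) - U (I(U, W) = sqrt(U + (U + sqrt(-5 + U))) - U = sqrt(sqrt(-5 + U) + 2*U) - U)
21036 + I(j(-6) - d, -135) = 21036 + (sqrt(sqrt(-5 + (3 - 1*(-63))) + 2*(3 - 1*(-63))) - (3 - 1*(-63))) = 21036 + (sqrt(sqrt(-5 + (3 + 63)) + 2*(3 + 63)) - (3 + 63)) = 21036 + (sqrt(sqrt(-5 + 66) + 2*66) - 1*66) = 21036 + (sqrt(sqrt(61) + 132) - 66) = 21036 + (sqrt(132 + sqrt(61)) - 66) = 21036 + (-66 + sqrt(132 + sqrt(61))) = 20970 + sqrt(132 + sqrt(61))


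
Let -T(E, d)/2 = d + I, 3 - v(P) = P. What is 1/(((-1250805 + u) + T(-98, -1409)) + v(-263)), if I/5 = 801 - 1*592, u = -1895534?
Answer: -1/3145345 ≈ -3.1793e-7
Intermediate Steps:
I = 1045 (I = 5*(801 - 1*592) = 5*(801 - 592) = 5*209 = 1045)
v(P) = 3 - P
T(E, d) = -2090 - 2*d (T(E, d) = -2*(d + 1045) = -2*(1045 + d) = -2090 - 2*d)
1/(((-1250805 + u) + T(-98, -1409)) + v(-263)) = 1/(((-1250805 - 1895534) + (-2090 - 2*(-1409))) + (3 - 1*(-263))) = 1/((-3146339 + (-2090 + 2818)) + (3 + 263)) = 1/((-3146339 + 728) + 266) = 1/(-3145611 + 266) = 1/(-3145345) = -1/3145345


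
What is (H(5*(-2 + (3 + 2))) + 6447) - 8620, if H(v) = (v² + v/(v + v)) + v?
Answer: -3865/2 ≈ -1932.5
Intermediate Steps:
H(v) = ½ + v + v² (H(v) = (v² + v/((2*v))) + v = (v² + (1/(2*v))*v) + v = (v² + ½) + v = (½ + v²) + v = ½ + v + v²)
(H(5*(-2 + (3 + 2))) + 6447) - 8620 = ((½ + 5*(-2 + (3 + 2)) + (5*(-2 + (3 + 2)))²) + 6447) - 8620 = ((½ + 5*(-2 + 5) + (5*(-2 + 5))²) + 6447) - 8620 = ((½ + 5*3 + (5*3)²) + 6447) - 8620 = ((½ + 15 + 15²) + 6447) - 8620 = ((½ + 15 + 225) + 6447) - 8620 = (481/2 + 6447) - 8620 = 13375/2 - 8620 = -3865/2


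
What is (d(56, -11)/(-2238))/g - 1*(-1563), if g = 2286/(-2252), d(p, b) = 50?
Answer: 1999131721/1279017 ≈ 1563.0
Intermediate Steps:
g = -1143/1126 (g = 2286*(-1/2252) = -1143/1126 ≈ -1.0151)
(d(56, -11)/(-2238))/g - 1*(-1563) = (50/(-2238))/(-1143/1126) - 1*(-1563) = (50*(-1/2238))*(-1126/1143) + 1563 = -25/1119*(-1126/1143) + 1563 = 28150/1279017 + 1563 = 1999131721/1279017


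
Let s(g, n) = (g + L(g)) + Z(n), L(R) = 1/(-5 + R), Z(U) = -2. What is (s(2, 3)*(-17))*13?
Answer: 221/3 ≈ 73.667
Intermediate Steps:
s(g, n) = -2 + g + 1/(-5 + g) (s(g, n) = (g + 1/(-5 + g)) - 2 = -2 + g + 1/(-5 + g))
(s(2, 3)*(-17))*13 = (((1 + (-5 + 2)*(-2 + 2))/(-5 + 2))*(-17))*13 = (((1 - 3*0)/(-3))*(-17))*13 = (-(1 + 0)/3*(-17))*13 = (-⅓*1*(-17))*13 = -⅓*(-17)*13 = (17/3)*13 = 221/3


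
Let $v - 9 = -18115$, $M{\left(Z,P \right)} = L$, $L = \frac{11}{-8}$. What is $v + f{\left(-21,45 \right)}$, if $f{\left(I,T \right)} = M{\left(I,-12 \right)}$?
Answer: $- \frac{144859}{8} \approx -18107.0$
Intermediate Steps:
$L = - \frac{11}{8}$ ($L = 11 \left(- \frac{1}{8}\right) = - \frac{11}{8} \approx -1.375$)
$M{\left(Z,P \right)} = - \frac{11}{8}$
$v = -18106$ ($v = 9 - 18115 = -18106$)
$f{\left(I,T \right)} = - \frac{11}{8}$
$v + f{\left(-21,45 \right)} = -18106 - \frac{11}{8} = - \frac{144859}{8}$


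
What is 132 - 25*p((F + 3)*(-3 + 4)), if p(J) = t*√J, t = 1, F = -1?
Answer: 132 - 25*√2 ≈ 96.645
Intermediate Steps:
p(J) = √J (p(J) = 1*√J = √J)
132 - 25*p((F + 3)*(-3 + 4)) = 132 - 25*√(-1 + 3)*√(-3 + 4) = 132 - 25*√2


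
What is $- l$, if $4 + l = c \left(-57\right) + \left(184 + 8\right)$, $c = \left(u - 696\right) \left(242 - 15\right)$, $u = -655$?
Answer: $-17480777$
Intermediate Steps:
$c = -306677$ ($c = \left(-655 - 696\right) \left(242 - 15\right) = \left(-1351\right) 227 = -306677$)
$l = 17480777$ ($l = -4 + \left(\left(-306677\right) \left(-57\right) + \left(184 + 8\right)\right) = -4 + \left(17480589 + 192\right) = -4 + 17480781 = 17480777$)
$- l = \left(-1\right) 17480777 = -17480777$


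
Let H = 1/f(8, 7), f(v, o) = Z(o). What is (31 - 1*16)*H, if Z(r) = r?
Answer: 15/7 ≈ 2.1429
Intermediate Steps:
f(v, o) = o
H = ⅐ (H = 1/7 = ⅐ ≈ 0.14286)
(31 - 1*16)*H = (31 - 1*16)*(⅐) = (31 - 16)*(⅐) = 15*(⅐) = 15/7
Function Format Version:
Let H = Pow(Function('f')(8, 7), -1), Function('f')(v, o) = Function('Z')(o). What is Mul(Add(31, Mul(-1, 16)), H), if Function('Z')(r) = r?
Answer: Rational(15, 7) ≈ 2.1429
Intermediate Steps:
Function('f')(v, o) = o
H = Rational(1, 7) (H = Pow(7, -1) = Rational(1, 7) ≈ 0.14286)
Mul(Add(31, Mul(-1, 16)), H) = Mul(Add(31, Mul(-1, 16)), Rational(1, 7)) = Mul(Add(31, -16), Rational(1, 7)) = Mul(15, Rational(1, 7)) = Rational(15, 7)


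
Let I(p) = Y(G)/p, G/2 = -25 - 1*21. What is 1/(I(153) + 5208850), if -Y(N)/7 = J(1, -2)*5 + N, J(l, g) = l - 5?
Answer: 153/796954834 ≈ 1.9198e-7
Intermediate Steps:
J(l, g) = -5 + l
G = -92 (G = 2*(-25 - 1*21) = 2*(-25 - 21) = 2*(-46) = -92)
Y(N) = 140 - 7*N (Y(N) = -7*((-5 + 1)*5 + N) = -7*(-4*5 + N) = -7*(-20 + N) = 140 - 7*N)
I(p) = 784/p (I(p) = (140 - 7*(-92))/p = (140 + 644)/p = 784/p)
1/(I(153) + 5208850) = 1/(784/153 + 5208850) = 1/(796954834/153) = 153/796954834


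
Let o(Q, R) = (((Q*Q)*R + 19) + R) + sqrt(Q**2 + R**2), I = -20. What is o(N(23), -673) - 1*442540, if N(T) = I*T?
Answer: -142849994 + sqrt(664529) ≈ -1.4285e+8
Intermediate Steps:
N(T) = -20*T
o(Q, R) = 19 + R + sqrt(Q**2 + R**2) + R*Q**2 (o(Q, R) = ((Q**2*R + 19) + R) + sqrt(Q**2 + R**2) = ((R*Q**2 + 19) + R) + sqrt(Q**2 + R**2) = ((19 + R*Q**2) + R) + sqrt(Q**2 + R**2) = (19 + R + R*Q**2) + sqrt(Q**2 + R**2) = 19 + R + sqrt(Q**2 + R**2) + R*Q**2)
o(N(23), -673) - 1*442540 = (19 - 673 + sqrt((-20*23)**2 + (-673)**2) - 673*(-20*23)**2) - 1*442540 = (19 - 673 + sqrt((-460)**2 + 452929) - 673*(-460)**2) - 442540 = (19 - 673 + sqrt(211600 + 452929) - 673*211600) - 442540 = (19 - 673 + sqrt(664529) - 142406800) - 442540 = (-142407454 + sqrt(664529)) - 442540 = -142849994 + sqrt(664529)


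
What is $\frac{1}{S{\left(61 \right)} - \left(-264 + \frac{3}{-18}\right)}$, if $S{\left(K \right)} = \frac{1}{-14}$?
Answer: $\frac{21}{5546} \approx 0.0037865$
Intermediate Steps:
$S{\left(K \right)} = - \frac{1}{14}$
$\frac{1}{S{\left(61 \right)} - \left(-264 + \frac{3}{-18}\right)} = \frac{1}{- \frac{1}{14} - \left(-264 + \frac{3}{-18}\right)} = \frac{1}{- \frac{1}{14} + \left(264 - - \frac{1}{6}\right)} = \frac{1}{- \frac{1}{14} + \left(264 + \frac{1}{6}\right)} = \frac{1}{- \frac{1}{14} + \frac{1585}{6}} = \frac{1}{\frac{5546}{21}} = \frac{21}{5546}$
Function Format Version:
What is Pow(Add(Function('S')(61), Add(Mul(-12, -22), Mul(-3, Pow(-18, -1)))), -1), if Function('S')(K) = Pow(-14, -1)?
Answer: Rational(21, 5546) ≈ 0.0037865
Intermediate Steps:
Function('S')(K) = Rational(-1, 14)
Pow(Add(Function('S')(61), Add(Mul(-12, -22), Mul(-3, Pow(-18, -1)))), -1) = Pow(Add(Rational(-1, 14), Add(Mul(-12, -22), Mul(-3, Pow(-18, -1)))), -1) = Pow(Add(Rational(-1, 14), Add(264, Mul(-3, Rational(-1, 18)))), -1) = Pow(Add(Rational(-1, 14), Add(264, Rational(1, 6))), -1) = Pow(Add(Rational(-1, 14), Rational(1585, 6)), -1) = Pow(Rational(5546, 21), -1) = Rational(21, 5546)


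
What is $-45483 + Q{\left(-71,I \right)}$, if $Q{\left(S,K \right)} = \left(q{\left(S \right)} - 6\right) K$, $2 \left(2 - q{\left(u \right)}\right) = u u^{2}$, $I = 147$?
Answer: $\frac{52520775}{2} \approx 2.626 \cdot 10^{7}$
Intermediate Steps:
$q{\left(u \right)} = 2 - \frac{u^{3}}{2}$ ($q{\left(u \right)} = 2 - \frac{u u^{2}}{2} = 2 - \frac{u^{3}}{2}$)
$Q{\left(S,K \right)} = K \left(-4 - \frac{S^{3}}{2}\right)$ ($Q{\left(S,K \right)} = \left(\left(2 - \frac{S^{3}}{2}\right) - 6\right) K = \left(-4 - \frac{S^{3}}{2}\right) K = K \left(-4 - \frac{S^{3}}{2}\right)$)
$-45483 + Q{\left(-71,I \right)} = -45483 - \frac{147 \left(8 + \left(-71\right)^{3}\right)}{2} = -45483 - \frac{147 \left(8 - 357911\right)}{2} = -45483 - \frac{147}{2} \left(-357903\right) = -45483 + \frac{52611741}{2} = \frac{52520775}{2}$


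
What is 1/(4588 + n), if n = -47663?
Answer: -1/43075 ≈ -2.3215e-5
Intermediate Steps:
1/(4588 + n) = 1/(4588 - 47663) = 1/(-43075) = -1/43075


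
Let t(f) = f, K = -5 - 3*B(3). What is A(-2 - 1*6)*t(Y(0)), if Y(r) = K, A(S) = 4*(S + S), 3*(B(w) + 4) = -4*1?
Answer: -704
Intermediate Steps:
B(w) = -16/3 (B(w) = -4 + (-4*1)/3 = -4 + (1/3)*(-4) = -4 - 4/3 = -16/3)
K = 11 (K = -5 - 3*(-16/3) = -5 + 16 = 11)
A(S) = 8*S (A(S) = 4*(2*S) = 8*S)
Y(r) = 11
A(-2 - 1*6)*t(Y(0)) = (8*(-2 - 1*6))*11 = (8*(-2 - 6))*11 = (8*(-8))*11 = -64*11 = -704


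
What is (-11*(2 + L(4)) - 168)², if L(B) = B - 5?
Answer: 32041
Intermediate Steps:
L(B) = -5 + B
(-11*(2 + L(4)) - 168)² = (-11*(2 + (-5 + 4)) - 168)² = (-11*(2 - 1) - 168)² = (-11*1 - 168)² = (-11 - 168)² = (-179)² = 32041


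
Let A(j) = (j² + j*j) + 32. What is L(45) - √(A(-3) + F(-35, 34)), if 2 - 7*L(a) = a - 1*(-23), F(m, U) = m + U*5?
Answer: -66/7 - √185 ≈ -23.030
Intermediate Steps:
F(m, U) = m + 5*U
L(a) = -3 - a/7 (L(a) = 2/7 - (a - 1*(-23))/7 = 2/7 - (a + 23)/7 = 2/7 - (23 + a)/7 = 2/7 + (-23/7 - a/7) = -3 - a/7)
A(j) = 32 + 2*j² (A(j) = (j² + j²) + 32 = 2*j² + 32 = 32 + 2*j²)
L(45) - √(A(-3) + F(-35, 34)) = (-3 - ⅐*45) - √((32 + 2*(-3)²) + (-35 + 5*34)) = (-3 - 45/7) - √((32 + 2*9) + (-35 + 170)) = -66/7 - √((32 + 18) + 135) = -66/7 - √(50 + 135) = -66/7 - √185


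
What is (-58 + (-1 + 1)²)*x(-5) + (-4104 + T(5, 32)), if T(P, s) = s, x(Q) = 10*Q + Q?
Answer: -882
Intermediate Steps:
x(Q) = 11*Q
(-58 + (-1 + 1)²)*x(-5) + (-4104 + T(5, 32)) = (-58 + (-1 + 1)²)*(11*(-5)) + (-4104 + 32) = (-58 + 0²)*(-55) - 4072 = (-58 + 0)*(-55) - 4072 = -58*(-55) - 4072 = 3190 - 4072 = -882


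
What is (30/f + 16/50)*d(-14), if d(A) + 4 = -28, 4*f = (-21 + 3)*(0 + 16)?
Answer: 232/75 ≈ 3.0933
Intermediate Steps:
f = -72 (f = ((-21 + 3)*(0 + 16))/4 = (-18*16)/4 = (¼)*(-288) = -72)
d(A) = -32 (d(A) = -4 - 28 = -32)
(30/f + 16/50)*d(-14) = (30/(-72) + 16/50)*(-32) = (30*(-1/72) + 16*(1/50))*(-32) = (-5/12 + 8/25)*(-32) = -29/300*(-32) = 232/75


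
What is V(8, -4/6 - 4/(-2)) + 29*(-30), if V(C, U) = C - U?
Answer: -2590/3 ≈ -863.33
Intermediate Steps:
V(8, -4/6 - 4/(-2)) + 29*(-30) = (8 - (-4/6 - 4/(-2))) + 29*(-30) = (8 - (-4*1/6 - 4*(-1/2))) - 870 = (8 - (-2/3 + 2)) - 870 = (8 - 1*4/3) - 870 = (8 - 4/3) - 870 = 20/3 - 870 = -2590/3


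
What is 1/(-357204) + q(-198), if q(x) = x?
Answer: -70726393/357204 ≈ -198.00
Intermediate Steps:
1/(-357204) + q(-198) = 1/(-357204) - 198 = -1/357204 - 198 = -70726393/357204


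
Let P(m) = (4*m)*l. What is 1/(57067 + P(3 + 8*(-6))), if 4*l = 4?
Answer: 1/56887 ≈ 1.7579e-5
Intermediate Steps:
l = 1 (l = (¼)*4 = 1)
P(m) = 4*m (P(m) = (4*m)*1 = 4*m)
1/(57067 + P(3 + 8*(-6))) = 1/(57067 + 4*(3 + 8*(-6))) = 1/(57067 + 4*(3 - 48)) = 1/(57067 + 4*(-45)) = 1/(57067 - 180) = 1/56887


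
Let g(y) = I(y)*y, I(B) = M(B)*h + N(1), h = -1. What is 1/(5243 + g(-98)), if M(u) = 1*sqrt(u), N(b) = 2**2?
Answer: 99/499457 - 2*I*sqrt(2)/71351 ≈ 0.00019822 - 3.9641e-5*I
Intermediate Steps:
N(b) = 4
M(u) = sqrt(u)
I(B) = 4 - sqrt(B) (I(B) = sqrt(B)*(-1) + 4 = -sqrt(B) + 4 = 4 - sqrt(B))
g(y) = y*(4 - sqrt(y)) (g(y) = (4 - sqrt(y))*y = y*(4 - sqrt(y)))
1/(5243 + g(-98)) = 1/(5243 + (-(-98)**(3/2) + 4*(-98))) = 1/(5243 + (-(-686)*I*sqrt(2) - 392)) = 1/(5243 + (686*I*sqrt(2) - 392)) = 1/(5243 + (-392 + 686*I*sqrt(2))) = 1/(4851 + 686*I*sqrt(2))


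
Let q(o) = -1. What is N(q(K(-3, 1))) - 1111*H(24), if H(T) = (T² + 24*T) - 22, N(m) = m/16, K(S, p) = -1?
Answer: -20086881/16 ≈ -1.2554e+6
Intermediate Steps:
N(m) = m/16 (N(m) = m*(1/16) = m/16)
H(T) = -22 + T² + 24*T
N(q(K(-3, 1))) - 1111*H(24) = (1/16)*(-1) - 1111*(-22 + 24² + 24*24) = -1/16 - 1111*(-22 + 576 + 576) = -1/16 - 1111*1130 = -1/16 - 1255430 = -20086881/16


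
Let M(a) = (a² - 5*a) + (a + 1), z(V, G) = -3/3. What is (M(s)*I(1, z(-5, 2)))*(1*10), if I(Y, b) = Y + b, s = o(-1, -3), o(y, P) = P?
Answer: 0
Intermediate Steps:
s = -3
z(V, G) = -1 (z(V, G) = -3*⅓ = -1)
M(a) = 1 + a² - 4*a (M(a) = (a² - 5*a) + (1 + a) = 1 + a² - 4*a)
(M(s)*I(1, z(-5, 2)))*(1*10) = ((1 + (-3)² - 4*(-3))*(1 - 1))*(1*10) = ((1 + 9 + 12)*0)*10 = (22*0)*10 = 0*10 = 0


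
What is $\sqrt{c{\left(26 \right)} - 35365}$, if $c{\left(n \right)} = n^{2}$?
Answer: $i \sqrt{34689} \approx 186.25 i$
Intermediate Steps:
$\sqrt{c{\left(26 \right)} - 35365} = \sqrt{26^{2} - 35365} = \sqrt{676 - 35365} = \sqrt{-34689} = i \sqrt{34689}$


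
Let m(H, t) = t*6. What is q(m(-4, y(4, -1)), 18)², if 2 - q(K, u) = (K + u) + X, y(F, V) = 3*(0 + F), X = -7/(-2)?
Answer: 33489/4 ≈ 8372.3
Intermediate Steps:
X = 7/2 (X = -7*(-½) = 7/2 ≈ 3.5000)
y(F, V) = 3*F
m(H, t) = 6*t
q(K, u) = -3/2 - K - u (q(K, u) = 2 - ((K + u) + 7/2) = 2 - (7/2 + K + u) = 2 + (-7/2 - K - u) = -3/2 - K - u)
q(m(-4, y(4, -1)), 18)² = (-3/2 - 6*3*4 - 1*18)² = (-3/2 - 6*12 - 18)² = (-3/2 - 1*72 - 18)² = (-3/2 - 72 - 18)² = (-183/2)² = 33489/4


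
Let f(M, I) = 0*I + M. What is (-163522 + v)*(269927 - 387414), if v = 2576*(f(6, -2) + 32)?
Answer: 7711141758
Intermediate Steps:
f(M, I) = M (f(M, I) = 0 + M = M)
v = 97888 (v = 2576*(6 + 32) = 2576*38 = 97888)
(-163522 + v)*(269927 - 387414) = (-163522 + 97888)*(269927 - 387414) = -65634*(-117487) = 7711141758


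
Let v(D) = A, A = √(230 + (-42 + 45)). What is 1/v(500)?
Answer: √233/233 ≈ 0.065512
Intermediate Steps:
A = √233 (A = √(230 + 3) = √233 ≈ 15.264)
v(D) = √233
1/v(500) = 1/(√233) = √233/233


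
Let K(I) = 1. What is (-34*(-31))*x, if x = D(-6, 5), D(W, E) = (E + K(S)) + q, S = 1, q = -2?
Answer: 4216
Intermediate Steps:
D(W, E) = -1 + E (D(W, E) = (E + 1) - 2 = (1 + E) - 2 = -1 + E)
x = 4 (x = -1 + 5 = 4)
(-34*(-31))*x = -34*(-31)*4 = 1054*4 = 4216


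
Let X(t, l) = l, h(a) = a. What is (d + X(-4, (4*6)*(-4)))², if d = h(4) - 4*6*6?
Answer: 55696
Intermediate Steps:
d = -140 (d = 4 - 4*6*6 = 4 - 24*6 = 4 - 144 = -140)
(d + X(-4, (4*6)*(-4)))² = (-140 + (4*6)*(-4))² = (-140 + 24*(-4))² = (-140 - 96)² = (-236)² = 55696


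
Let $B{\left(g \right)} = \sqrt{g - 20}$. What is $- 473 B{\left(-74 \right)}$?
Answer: $- 473 i \sqrt{94} \approx - 4585.9 i$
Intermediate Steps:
$B{\left(g \right)} = \sqrt{-20 + g}$
$- 473 B{\left(-74 \right)} = - 473 \sqrt{-20 - 74} = - 473 \sqrt{-94} = - 473 i \sqrt{94}$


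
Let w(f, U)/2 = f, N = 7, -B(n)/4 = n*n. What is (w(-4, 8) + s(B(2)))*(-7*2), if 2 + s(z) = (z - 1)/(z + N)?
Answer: 1022/9 ≈ 113.56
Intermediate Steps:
B(n) = -4*n² (B(n) = -4*n*n = -4*n²)
w(f, U) = 2*f
s(z) = -2 + (-1 + z)/(7 + z) (s(z) = -2 + (z - 1)/(z + 7) = -2 + (-1 + z)/(7 + z))
(w(-4, 8) + s(B(2)))*(-7*2) = (2*(-4) + (-15 - (-4)*2²)/(7 - 4*2²))*(-7*2) = (-8 + (-15 - (-4)*4)/(7 - 4*4))*(-14) = (-8 + (-15 - 1*(-16))/(7 - 16))*(-14) = (-8 + (-15 + 16)/(-9))*(-14) = (-8 - ⅑*1)*(-14) = (-8 - ⅑)*(-14) = -73/9*(-14) = 1022/9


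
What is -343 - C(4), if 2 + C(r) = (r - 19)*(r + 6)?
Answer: -191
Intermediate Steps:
C(r) = -2 + (-19 + r)*(6 + r) (C(r) = -2 + (r - 19)*(r + 6) = -2 + (-19 + r)*(6 + r))
-343 - C(4) = -343 - (-116 + 4² - 13*4) = -343 - (-116 + 16 - 52) = -343 - 1*(-152) = -343 + 152 = -191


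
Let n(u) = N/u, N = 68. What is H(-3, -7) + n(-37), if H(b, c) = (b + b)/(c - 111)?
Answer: -3901/2183 ≈ -1.7870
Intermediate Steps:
H(b, c) = 2*b/(-111 + c) (H(b, c) = (2*b)/(-111 + c) = 2*b/(-111 + c))
n(u) = 68/u
H(-3, -7) + n(-37) = 2*(-3)/(-111 - 7) + 68/(-37) = 2*(-3)/(-118) + 68*(-1/37) = 2*(-3)*(-1/118) - 68/37 = 3/59 - 68/37 = -3901/2183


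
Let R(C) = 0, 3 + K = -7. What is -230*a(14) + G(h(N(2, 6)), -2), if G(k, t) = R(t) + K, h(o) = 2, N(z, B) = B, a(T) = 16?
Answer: -3690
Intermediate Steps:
K = -10 (K = -3 - 7 = -10)
G(k, t) = -10 (G(k, t) = 0 - 10 = -10)
-230*a(14) + G(h(N(2, 6)), -2) = -230*16 - 10 = -3680 - 10 = -3690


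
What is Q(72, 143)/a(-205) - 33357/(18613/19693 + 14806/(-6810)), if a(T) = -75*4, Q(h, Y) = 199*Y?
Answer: 334338798176551/12361502100 ≈ 27047.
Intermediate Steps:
a(T) = -300
Q(72, 143)/a(-205) - 33357/(18613/19693 + 14806/(-6810)) = (199*143)/(-300) - 33357/(18613/19693 + 14806/(-6810)) = 28457*(-1/300) - 33357/(18613*(1/19693) + 14806*(-1/6810)) = -28457/300 - 33357/(18613/19693 - 7403/3405) = -28457/300 - 33357/(-82410014/67054665) = -28457/300 - 33357*(-67054665/82410014) = -28457/300 + 2236742460405/82410014 = 334338798176551/12361502100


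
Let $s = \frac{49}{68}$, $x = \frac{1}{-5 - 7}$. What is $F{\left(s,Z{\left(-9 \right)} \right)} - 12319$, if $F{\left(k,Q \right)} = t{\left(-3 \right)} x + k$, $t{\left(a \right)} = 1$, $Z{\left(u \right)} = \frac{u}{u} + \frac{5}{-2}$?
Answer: $- \frac{1256473}{102} \approx -12318.0$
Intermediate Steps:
$x = - \frac{1}{12}$ ($x = \frac{1}{-12} = - \frac{1}{12} \approx -0.083333$)
$s = \frac{49}{68}$ ($s = 49 \cdot \frac{1}{68} = \frac{49}{68} \approx 0.72059$)
$Z{\left(u \right)} = - \frac{3}{2}$ ($Z{\left(u \right)} = 1 + 5 \left(- \frac{1}{2}\right) = 1 - \frac{5}{2} = - \frac{3}{2}$)
$F{\left(k,Q \right)} = - \frac{1}{12} + k$ ($F{\left(k,Q \right)} = 1 \left(- \frac{1}{12}\right) + k = - \frac{1}{12} + k$)
$F{\left(s,Z{\left(-9 \right)} \right)} - 12319 = \left(- \frac{1}{12} + \frac{49}{68}\right) - 12319 = \frac{65}{102} - 12319 = - \frac{1256473}{102}$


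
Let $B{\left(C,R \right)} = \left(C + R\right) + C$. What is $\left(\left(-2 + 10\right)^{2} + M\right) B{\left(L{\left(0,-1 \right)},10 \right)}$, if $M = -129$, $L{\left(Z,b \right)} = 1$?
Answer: $-780$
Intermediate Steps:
$B{\left(C,R \right)} = R + 2 C$
$\left(\left(-2 + 10\right)^{2} + M\right) B{\left(L{\left(0,-1 \right)},10 \right)} = \left(\left(-2 + 10\right)^{2} - 129\right) \left(10 + 2 \cdot 1\right) = \left(8^{2} - 129\right) \left(10 + 2\right) = \left(64 - 129\right) 12 = \left(-65\right) 12 = -780$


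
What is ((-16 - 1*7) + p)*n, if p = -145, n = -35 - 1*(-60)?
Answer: -4200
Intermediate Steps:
n = 25 (n = -35 + 60 = 25)
((-16 - 1*7) + p)*n = ((-16 - 1*7) - 145)*25 = ((-16 - 7) - 145)*25 = (-23 - 145)*25 = -168*25 = -4200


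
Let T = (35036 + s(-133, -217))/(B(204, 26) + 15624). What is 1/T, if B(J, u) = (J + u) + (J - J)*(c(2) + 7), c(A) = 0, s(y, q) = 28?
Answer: 7927/17532 ≈ 0.45214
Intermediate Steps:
B(J, u) = J + u (B(J, u) = (J + u) + (J - J)*(0 + 7) = (J + u) + 0*7 = (J + u) + 0 = J + u)
T = 17532/7927 (T = (35036 + 28)/((204 + 26) + 15624) = 35064/(230 + 15624) = 35064/15854 = 35064*(1/15854) = 17532/7927 ≈ 2.2117)
1/T = 1/(17532/7927) = 7927/17532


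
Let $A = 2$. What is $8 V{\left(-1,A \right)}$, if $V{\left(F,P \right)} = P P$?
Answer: $32$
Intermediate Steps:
$V{\left(F,P \right)} = P^{2}$
$8 V{\left(-1,A \right)} = 8 \cdot 2^{2} = 8 \cdot 4 = 32$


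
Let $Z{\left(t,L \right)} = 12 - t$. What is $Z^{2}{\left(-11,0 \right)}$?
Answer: $529$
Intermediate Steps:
$Z^{2}{\left(-11,0 \right)} = \left(12 - -11\right)^{2} = \left(12 + 11\right)^{2} = 23^{2} = 529$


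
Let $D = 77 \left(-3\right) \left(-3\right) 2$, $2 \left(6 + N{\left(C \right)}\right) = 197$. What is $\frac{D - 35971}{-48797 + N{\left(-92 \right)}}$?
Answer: $\frac{69170}{97409} \approx 0.7101$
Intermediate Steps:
$N{\left(C \right)} = \frac{185}{2}$ ($N{\left(C \right)} = -6 + \frac{1}{2} \cdot 197 = -6 + \frac{197}{2} = \frac{185}{2}$)
$D = 1386$ ($D = 77 \cdot 9 \cdot 2 = 77 \cdot 18 = 1386$)
$\frac{D - 35971}{-48797 + N{\left(-92 \right)}} = \frac{1386 - 35971}{-48797 + \frac{185}{2}} = - \frac{34585}{- \frac{97409}{2}} = \left(-34585\right) \left(- \frac{2}{97409}\right) = \frac{69170}{97409}$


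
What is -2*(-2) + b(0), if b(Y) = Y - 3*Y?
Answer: 4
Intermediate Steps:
b(Y) = -2*Y
-2*(-2) + b(0) = -2*(-2) - 2*0 = 4 + 0 = 4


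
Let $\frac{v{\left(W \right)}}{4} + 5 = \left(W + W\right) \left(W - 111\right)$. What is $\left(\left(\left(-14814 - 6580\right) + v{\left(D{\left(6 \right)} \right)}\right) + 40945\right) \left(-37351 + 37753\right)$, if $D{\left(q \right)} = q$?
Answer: $5825382$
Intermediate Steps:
$v{\left(W \right)} = -20 + 8 W \left(-111 + W\right)$ ($v{\left(W \right)} = -20 + 4 \left(W + W\right) \left(W - 111\right) = -20 + 4 \cdot 2 W \left(-111 + W\right) = -20 + 8 W \left(-111 + W\right)$)
$\left(\left(\left(-14814 - 6580\right) + v{\left(D{\left(6 \right)} \right)}\right) + 40945\right) \left(-37351 + 37753\right) = \left(\left(\left(-14814 - 6580\right) - \left(5348 - 288\right)\right) + 40945\right) \left(-37351 + 37753\right) = \left(\left(-21394 - 5060\right) + 40945\right) 402 = \left(-26454 + 40945\right) 402 = 14491 \cdot 402 = 5825382$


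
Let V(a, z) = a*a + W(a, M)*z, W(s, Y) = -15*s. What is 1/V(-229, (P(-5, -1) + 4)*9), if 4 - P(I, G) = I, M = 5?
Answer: 1/454336 ≈ 2.2010e-6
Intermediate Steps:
P(I, G) = 4 - I
V(a, z) = a² - 15*a*z (V(a, z) = a*a + (-15*a)*z = a² - 15*a*z)
1/V(-229, (P(-5, -1) + 4)*9) = 1/(-229*(-229 - 15*((4 - 1*(-5)) + 4)*9)) = 1/(-229*(-229 - 15*((4 + 5) + 4)*9)) = 1/(-229*(-229 - 15*(9 + 4)*9)) = 1/(-229*(-229 - 195*9)) = 1/(-229*(-229 - 15*117)) = 1/(-229*(-229 - 1755)) = 1/(-229*(-1984)) = 1/454336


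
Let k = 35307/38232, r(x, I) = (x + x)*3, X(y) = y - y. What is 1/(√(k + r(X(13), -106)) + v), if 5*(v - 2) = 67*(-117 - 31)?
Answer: -210403440/416851197253 - 150*√462914/416851197253 ≈ -0.00050499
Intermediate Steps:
X(y) = 0
r(x, I) = 6*x (r(x, I) = (2*x)*3 = 6*x)
k = 3923/4248 (k = 35307*(1/38232) = 3923/4248 ≈ 0.92349)
v = -9906/5 (v = 2 + (67*(-117 - 31))/5 = 2 + (67*(-148))/5 = 2 + (⅕)*(-9916) = 2 - 9916/5 = -9906/5 ≈ -1981.2)
1/(√(k + r(X(13), -106)) + v) = 1/(√(3923/4248 + 6*0) - 9906/5) = 1/(√(3923/4248 + 0) - 9906/5) = 1/(√(3923/4248) - 9906/5) = 1/(√462914/708 - 9906/5) = 1/(-9906/5 + √462914/708)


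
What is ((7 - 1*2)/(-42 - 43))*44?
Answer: -44/17 ≈ -2.5882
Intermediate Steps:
((7 - 1*2)/(-42 - 43))*44 = ((7 - 2)/(-85))*44 = (5*(-1/85))*44 = -1/17*44 = -44/17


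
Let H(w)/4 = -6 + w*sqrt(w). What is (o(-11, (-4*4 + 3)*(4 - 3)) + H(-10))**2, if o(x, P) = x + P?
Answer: -13696 + 3840*I*sqrt(10) ≈ -13696.0 + 12143.0*I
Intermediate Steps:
o(x, P) = P + x
H(w) = -24 + 4*w**(3/2) (H(w) = 4*(-6 + w*sqrt(w)) = 4*(-6 + w**(3/2)) = -24 + 4*w**(3/2))
(o(-11, (-4*4 + 3)*(4 - 3)) + H(-10))**2 = (((-4*4 + 3)*(4 - 3) - 11) + (-24 + 4*(-10)**(3/2)))**2 = (((-16 + 3)*1 - 11) + (-24 + 4*(-10*I*sqrt(10))))**2 = ((-13*1 - 11) + (-24 - 40*I*sqrt(10)))**2 = ((-13 - 11) + (-24 - 40*I*sqrt(10)))**2 = (-24 + (-24 - 40*I*sqrt(10)))**2 = (-48 - 40*I*sqrt(10))**2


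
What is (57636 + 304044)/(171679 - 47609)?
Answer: 36168/12407 ≈ 2.9151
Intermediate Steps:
(57636 + 304044)/(171679 - 47609) = 361680/124070 = 361680*(1/124070) = 36168/12407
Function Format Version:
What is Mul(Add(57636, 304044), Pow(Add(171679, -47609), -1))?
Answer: Rational(36168, 12407) ≈ 2.9151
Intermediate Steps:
Mul(Add(57636, 304044), Pow(Add(171679, -47609), -1)) = Mul(361680, Pow(124070, -1)) = Mul(361680, Rational(1, 124070)) = Rational(36168, 12407)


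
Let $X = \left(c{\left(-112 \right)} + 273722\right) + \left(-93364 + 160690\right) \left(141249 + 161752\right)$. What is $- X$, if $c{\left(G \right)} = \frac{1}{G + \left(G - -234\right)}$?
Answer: $- \frac{204001190481}{10} \approx -2.04 \cdot 10^{10}$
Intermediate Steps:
$c{\left(G \right)} = \frac{1}{234 + 2 G}$ ($c{\left(G \right)} = \frac{1}{G + \left(G + 234\right)} = \frac{1}{G + \left(234 + G\right)} = \frac{1}{234 + 2 G}$)
$X = \frac{204001190481}{10}$ ($X = \left(\frac{1}{2 \left(117 - 112\right)} + 273722\right) + \left(-93364 + 160690\right) \left(141249 + 161752\right) = \left(\frac{1}{2 \cdot 5} + 273722\right) + 67326 \cdot 303001 = \left(\frac{1}{2} \cdot \frac{1}{5} + 273722\right) + 20399845326 = \left(\frac{1}{10} + 273722\right) + 20399845326 = \frac{2737221}{10} + 20399845326 = \frac{204001190481}{10} \approx 2.04 \cdot 10^{10}$)
$- X = \left(-1\right) \frac{204001190481}{10} = - \frac{204001190481}{10}$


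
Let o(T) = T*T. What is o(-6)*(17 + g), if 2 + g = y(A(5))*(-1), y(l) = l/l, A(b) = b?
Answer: 504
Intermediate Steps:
o(T) = T²
y(l) = 1
g = -3 (g = -2 + 1*(-1) = -2 - 1 = -3)
o(-6)*(17 + g) = (-6)²*(17 - 3) = 36*14 = 504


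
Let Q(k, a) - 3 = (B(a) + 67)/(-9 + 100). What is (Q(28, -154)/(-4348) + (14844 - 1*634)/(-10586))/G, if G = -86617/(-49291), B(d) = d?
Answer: -69308214051329/90699723650354 ≈ -0.76415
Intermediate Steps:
G = 86617/49291 (G = -86617*(-1/49291) = 86617/49291 ≈ 1.7573)
Q(k, a) = 340/91 + a/91 (Q(k, a) = 3 + (a + 67)/(-9 + 100) = 3 + (67 + a)/91 = 3 + (67 + a)*(1/91) = 3 + (67/91 + a/91) = 340/91 + a/91)
(Q(28, -154)/(-4348) + (14844 - 1*634)/(-10586))/G = ((340/91 + (1/91)*(-154))/(-4348) + (14844 - 1*634)/(-10586))/(86617/49291) = ((340/91 - 22/13)*(-1/4348) + (14844 - 634)*(-1/10586))*(49291/86617) = ((186/91)*(-1/4348) + 14210*(-1/10586))*(49291/86617) = (-93/197834 - 7105/5293)*(49291/86617) = -1406102819/1047135362*49291/86617 = -69308214051329/90699723650354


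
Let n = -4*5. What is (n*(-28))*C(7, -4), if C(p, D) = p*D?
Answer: -15680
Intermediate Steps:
C(p, D) = D*p
n = -20
(n*(-28))*C(7, -4) = (-20*(-28))*(-4*7) = 560*(-28) = -15680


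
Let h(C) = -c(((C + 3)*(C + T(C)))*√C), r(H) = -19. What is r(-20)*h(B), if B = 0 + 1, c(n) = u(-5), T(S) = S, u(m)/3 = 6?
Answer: 342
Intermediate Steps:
u(m) = 18 (u(m) = 3*6 = 18)
c(n) = 18
B = 1
h(C) = -18 (h(C) = -1*18 = -18)
r(-20)*h(B) = -19*(-18) = 342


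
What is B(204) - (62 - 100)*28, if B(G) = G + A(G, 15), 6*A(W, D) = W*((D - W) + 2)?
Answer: -5090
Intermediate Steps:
A(W, D) = W*(2 + D - W)/6 (A(W, D) = (W*((D - W) + 2))/6 = (W*(2 + D - W))/6 = W*(2 + D - W)/6)
B(G) = G + G*(17 - G)/6 (B(G) = G + G*(2 + 15 - G)/6 = G + G*(17 - G)/6)
B(204) - (62 - 100)*28 = (⅙)*204*(23 - 1*204) - (62 - 100)*28 = (⅙)*204*(23 - 204) - (-38)*28 = (⅙)*204*(-181) - 1*(-1064) = -6154 + 1064 = -5090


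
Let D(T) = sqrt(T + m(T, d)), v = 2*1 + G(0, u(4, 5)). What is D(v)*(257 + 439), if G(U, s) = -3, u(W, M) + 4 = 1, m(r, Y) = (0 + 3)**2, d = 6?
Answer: 1392*sqrt(2) ≈ 1968.6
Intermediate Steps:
m(r, Y) = 9 (m(r, Y) = 3**2 = 9)
u(W, M) = -3 (u(W, M) = -4 + 1 = -3)
v = -1 (v = 2*1 - 3 = 2 - 3 = -1)
D(T) = sqrt(9 + T) (D(T) = sqrt(T + 9) = sqrt(9 + T))
D(v)*(257 + 439) = sqrt(9 - 1)*(257 + 439) = sqrt(8)*696 = (2*sqrt(2))*696 = 1392*sqrt(2)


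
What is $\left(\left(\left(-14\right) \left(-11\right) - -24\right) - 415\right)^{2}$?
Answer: $56169$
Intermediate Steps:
$\left(\left(\left(-14\right) \left(-11\right) - -24\right) - 415\right)^{2} = \left(\left(154 + 24\right) - 415\right)^{2} = \left(178 - 415\right)^{2} = \left(-237\right)^{2} = 56169$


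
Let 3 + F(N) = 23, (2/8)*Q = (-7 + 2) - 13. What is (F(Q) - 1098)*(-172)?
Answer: 185416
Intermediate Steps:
Q = -72 (Q = 4*((-7 + 2) - 13) = 4*(-5 - 13) = 4*(-18) = -72)
F(N) = 20 (F(N) = -3 + 23 = 20)
(F(Q) - 1098)*(-172) = (20 - 1098)*(-172) = -1078*(-172) = 185416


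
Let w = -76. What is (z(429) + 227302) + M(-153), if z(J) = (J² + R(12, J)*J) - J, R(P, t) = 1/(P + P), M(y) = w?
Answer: 3286847/8 ≈ 4.1086e+5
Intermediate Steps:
M(y) = -76
R(P, t) = 1/(2*P)
z(J) = J² - 23*J/24 (z(J) = (J² + ((½)/12)*J) - J = (J² + ((½)*(1/12))*J) - J = (J² + J/24) - J = J² - 23*J/24)
(z(429) + 227302) + M(-153) = ((1/24)*429*(-23 + 24*429) + 227302) - 76 = ((1/24)*429*(-23 + 10296) + 227302) - 76 = ((1/24)*429*10273 + 227302) - 76 = (1469039/8 + 227302) - 76 = 3287455/8 - 76 = 3286847/8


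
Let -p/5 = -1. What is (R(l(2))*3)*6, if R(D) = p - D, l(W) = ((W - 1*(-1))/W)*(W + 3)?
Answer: -45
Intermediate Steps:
p = 5 (p = -5*(-1) = 5)
l(W) = (1 + W)*(3 + W)/W (l(W) = ((W + 1)/W)*(3 + W) = ((1 + W)/W)*(3 + W) = (1 + W)*(3 + W)/W)
R(D) = 5 - D
(R(l(2))*3)*6 = ((5 - (4 + 2 + 3/2))*3)*6 = ((5 - 1*15/2)*3)*6 = ((5 - 15/2)*3)*6 = -5/2*3*6 = -15/2*6 = -45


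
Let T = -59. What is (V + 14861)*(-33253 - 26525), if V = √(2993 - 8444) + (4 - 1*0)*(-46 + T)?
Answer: -863254098 - 59778*I*√5451 ≈ -8.6325e+8 - 4.4135e+6*I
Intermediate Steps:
V = -420 + I*√5451 (V = √(2993 - 8444) + (4 - 1*0)*(-46 - 59) = √(-5451) + (4 + 0)*(-105) = I*√5451 + 4*(-105) = I*√5451 - 420 = -420 + I*√5451 ≈ -420.0 + 73.831*I)
(V + 14861)*(-33253 - 26525) = ((-420 + I*√5451) + 14861)*(-33253 - 26525) = (14441 + I*√5451)*(-59778) = -863254098 - 59778*I*√5451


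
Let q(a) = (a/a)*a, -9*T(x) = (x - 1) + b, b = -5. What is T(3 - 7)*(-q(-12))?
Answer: 40/3 ≈ 13.333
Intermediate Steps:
T(x) = 2/3 - x/9 (T(x) = -((x - 1) - 5)/9 = -((-1 + x) - 5)/9 = -(-6 + x)/9 = 2/3 - x/9)
q(a) = a (q(a) = 1*a = a)
T(3 - 7)*(-q(-12)) = (2/3 - (3 - 7)/9)*(-1*(-12)) = (2/3 - 1/9*(-4))*12 = (2/3 + 4/9)*12 = (10/9)*12 = 40/3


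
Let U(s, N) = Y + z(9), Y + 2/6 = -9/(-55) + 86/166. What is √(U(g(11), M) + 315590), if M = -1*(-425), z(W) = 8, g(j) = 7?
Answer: √59191424922795/13695 ≈ 561.78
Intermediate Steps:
M = 425
Y = 4771/13695 (Y = -⅓ + (-9/(-55) + 86/166) = -⅓ + (-9*(-1/55) + 86*(1/166)) = -⅓ + (9/55 + 43/83) = -⅓ + 3112/4565 = 4771/13695 ≈ 0.34838)
U(s, N) = 114331/13695 (U(s, N) = 4771/13695 + 8 = 114331/13695)
√(U(g(11), M) + 315590) = √(114331/13695 + 315590) = √(4322119381/13695) = √59191424922795/13695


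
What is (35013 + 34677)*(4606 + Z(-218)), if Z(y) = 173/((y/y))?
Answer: 333048510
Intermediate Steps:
Z(y) = 173 (Z(y) = 173/1 = 173*1 = 173)
(35013 + 34677)*(4606 + Z(-218)) = (35013 + 34677)*(4606 + 173) = 69690*4779 = 333048510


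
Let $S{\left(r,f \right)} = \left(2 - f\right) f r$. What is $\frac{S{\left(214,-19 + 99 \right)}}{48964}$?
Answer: $- \frac{333840}{12241} \approx -27.272$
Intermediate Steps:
$S{\left(r,f \right)} = f r \left(2 - f\right)$ ($S{\left(r,f \right)} = f \left(2 - f\right) r = f r \left(2 - f\right)$)
$\frac{S{\left(214,-19 + 99 \right)}}{48964} = \frac{\left(-19 + 99\right) 214 \left(2 - \left(-19 + 99\right)\right)}{48964} = 80 \cdot 214 \left(2 - 80\right) \frac{1}{48964} = 80 \cdot 214 \left(-78\right) \frac{1}{48964} = \left(-1335360\right) \frac{1}{48964} = - \frac{333840}{12241}$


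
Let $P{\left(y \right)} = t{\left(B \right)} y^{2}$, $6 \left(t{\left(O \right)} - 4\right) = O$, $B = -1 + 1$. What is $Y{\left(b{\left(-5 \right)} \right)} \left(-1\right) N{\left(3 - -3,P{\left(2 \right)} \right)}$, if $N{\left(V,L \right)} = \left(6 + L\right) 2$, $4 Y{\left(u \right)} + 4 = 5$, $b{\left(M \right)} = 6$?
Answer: $-11$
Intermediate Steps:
$B = 0$
$t{\left(O \right)} = 4 + \frac{O}{6}$
$Y{\left(u \right)} = \frac{1}{4}$ ($Y{\left(u \right)} = -1 + \frac{1}{4} \cdot 5 = -1 + \frac{5}{4} = \frac{1}{4}$)
$P{\left(y \right)} = 4 y^{2}$ ($P{\left(y \right)} = \left(4 + \frac{1}{6} \cdot 0\right) y^{2} = \left(4 + 0\right) y^{2} = 4 y^{2}$)
$N{\left(V,L \right)} = 12 + 2 L$
$Y{\left(b{\left(-5 \right)} \right)} \left(-1\right) N{\left(3 - -3,P{\left(2 \right)} \right)} = \frac{1}{4} \left(-1\right) \left(12 + 2 \cdot 4 \cdot 2^{2}\right) = - \frac{12 + 2 \cdot 4 \cdot 4}{4} = - \frac{12 + 2 \cdot 16}{4} = - \frac{12 + 32}{4} = \left(- \frac{1}{4}\right) 44 = -11$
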